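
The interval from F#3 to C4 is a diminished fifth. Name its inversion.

augmented 4th

The rule of nine gives the new number: 9 − 5 = 4, so a fifth becomes a fourth.
And diminished becomes augmented under inversion, so we get an augmented fourth.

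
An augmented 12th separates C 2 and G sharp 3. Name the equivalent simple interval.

A5

Subtracting seven from the interval number removes an octave: 12 − 7 = 5.
So an augmented twelfth is an octave plus an augmented fifth. The quality is unchanged.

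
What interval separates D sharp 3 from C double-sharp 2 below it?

m9

Descending from D#3 to C##2 is the same interval as ascending C##2 to D#3.
C to D spans two letter names (C-D), plus an octave — that makes it a ninth of some quality.
At 13 semitones, C##2→D#3 falls one short of a major ninth: minor.
(Equivalently, a compound minor second: a minor second plus an octave.)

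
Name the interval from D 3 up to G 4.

D to G spans four letter names (D-E-F-G), plus an octave — that makes it an eleventh of some quality.
Counting semitones, D3→G4 is 17, which is the perfect eleventh.
(Equivalently, a compound perfect fourth: a perfect fourth plus an octave.)

perfect eleventh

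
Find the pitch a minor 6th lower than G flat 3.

Counting six letter names down from G lands on B.
A minor sixth is 8 semitones; 8 semitones down from Gb3 gives Bb2.

B flat 2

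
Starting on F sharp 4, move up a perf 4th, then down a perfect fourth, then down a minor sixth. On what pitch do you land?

Up a perfect fourth from F#4: B4 (5 semitones up).
Down a perfect fourth from B4: F#4 (5 semitones down).
F#4 down a minor sixth → A#3 (8 semitones).

A sharp 3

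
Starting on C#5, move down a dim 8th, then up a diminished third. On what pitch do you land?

E4

C#5 down a diminished octave → C##4 (11 semitones).
C##4 up a diminished third → E4 (2 semitones).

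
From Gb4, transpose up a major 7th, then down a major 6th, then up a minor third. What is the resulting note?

Gb4 up a major seventh → F5 (11 semitones).
A major sixth down from F5 is Ab4.
A minor third up from Ab4 is Cb5.

Cb5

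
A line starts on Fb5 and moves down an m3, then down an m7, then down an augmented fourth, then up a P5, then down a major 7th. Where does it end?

A minor third down from Fb5 is Db5.
Down a minor seventh from Db5: Eb4 (10 semitones down).
Down an augmented fourth from Eb4: Bbb3 (6 semitones down).
Bbb3 up a perfect fifth → Fb4 (7 semitones).
A major seventh down from Fb4 is Gbb3.

Gbb3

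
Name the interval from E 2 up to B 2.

E to B spans five letter names (E-F-G-A-B): a fifth.
The perfect fifth spans 7 semitones, and E2 to B2 is exactly 7 semitones — so this is a perfect fifth.

perfect 5th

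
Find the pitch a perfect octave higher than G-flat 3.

The letter stays G (same as the start), shifted an octave up.
A perfect octave is 12 semitones; 12 semitones up from Gb3 gives Gb4.

G-flat 4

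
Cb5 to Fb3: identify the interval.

perfect twelfth

Descending from Cb5 to Fb3 is the same interval as ascending Fb3 to Cb5.
F to C spans five letter names (F-G-A-B-C), plus an octave: a twelfth.
Fb3 to Cb5 is 19 semitones, matching the perfect twelfth exactly, so the quality is perfect.
(Equivalently, a compound perfect fifth: a perfect fifth plus an octave.)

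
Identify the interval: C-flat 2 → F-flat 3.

C to F spans four letter names (C-D-E-F), plus an octave, so the interval is some kind of eleventh.
Counting semitones, Cb2→Fb3 is 17, which is the perfect eleventh.
(Equivalently, a compound perfect fourth: a perfect fourth plus an octave.)

perfect eleventh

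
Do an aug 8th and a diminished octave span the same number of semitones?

No

13 semitones (augmented octave) vs 11 semitones (diminished octave): not equal.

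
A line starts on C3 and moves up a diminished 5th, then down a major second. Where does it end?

Fb3

A diminished fifth up from C3 is Gb3.
Down a major second from Gb3: Fb3 (2 semitones down).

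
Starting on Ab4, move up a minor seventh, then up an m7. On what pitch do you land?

Fb6

A minor seventh up from Ab4 is Gb5.
Up a minor seventh from Gb5: Fb6 (10 semitones up).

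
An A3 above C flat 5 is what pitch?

Counting three letter names up from C lands on E.
An augmented third spans 5 semitones, so from Cb5 the target pitch is E5.

E 5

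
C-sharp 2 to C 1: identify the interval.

A8

Descending from C#2 to C1 is the same interval as ascending C1 to C#2.
C to C is the same letter name, plus an octave — that makes it an octave of some quality.
The perfect octave is 12 semitones; here we have 13, one semitone wider: augmented.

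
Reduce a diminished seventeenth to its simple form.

Take out 2 octaves (14 from the number): 17 − 14 = 3.
So a diminished seventeenth is 2 octaves plus a diminished third. The quality is unchanged.

diminished 3rd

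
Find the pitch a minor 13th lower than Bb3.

Six letters down from B (plus an octave) reaches D.
A minor thirteenth is 20 semitones; 20 semitones down from Bb3 gives D2.

D2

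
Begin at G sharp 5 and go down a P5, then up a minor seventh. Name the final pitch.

B 5

G#5 down a perfect fifth → C#5 (7 semitones).
C#5 up a minor seventh → B5 (10 semitones).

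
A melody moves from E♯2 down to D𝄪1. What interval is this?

Descending from E#2 to D##1 is the same interval as ascending D##1 to E#2.
D to E spans two letter names (D-E), plus an octave: a ninth.
At 13 semitones, D##1→E#2 falls one short of a major ninth: minor.
(Equivalently, a compound minor second: a minor second plus an octave.)

m9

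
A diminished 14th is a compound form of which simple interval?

d7

Each octave removed subtracts seven from the number: 14 − 7 = 7.
So a diminished fourteenth is an octave plus a diminished seventh. The quality is unchanged.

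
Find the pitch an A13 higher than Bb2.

Six letters up from B (plus an octave) reaches G.
An augmented thirteenth spans 22 semitones, so from Bb2 the target pitch is G#4.

G#4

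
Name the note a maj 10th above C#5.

E#6

The tenth's letter: C up three letter names plus an octave → E.
Moving 16 semitones up from C#5 (the size of a major tenth) reaches E#6.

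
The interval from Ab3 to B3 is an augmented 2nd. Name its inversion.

Inverted interval numbers add to nine, so a second pairs with a seventh (2 + 7 = 9).
The quality also flips — augmented becomes diminished — giving a diminished seventh.

diminished 7th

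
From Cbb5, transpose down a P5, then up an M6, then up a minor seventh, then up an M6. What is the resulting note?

Cbb5 down a perfect fifth → Fbb4 (7 semitones).
A major sixth up from Fbb4 is Dbb5.
Up a minor seventh from Dbb5: Cbb6 (10 semitones up).
A major sixth up from Cbb6 is Abb6.

Abb6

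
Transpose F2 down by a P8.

An octave keeps the letter name F, an octave down from F.
Moving 12 semitones down from F2 (the size of a perfect octave) reaches F1.

F1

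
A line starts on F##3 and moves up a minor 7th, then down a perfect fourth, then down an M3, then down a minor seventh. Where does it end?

Up a minor seventh from F##3: E#4 (10 semitones up).
E#4 down a perfect fourth → B#3 (5 semitones).
A major third down from B#3 is G#3.
A minor seventh down from G#3 is A#2.

A#2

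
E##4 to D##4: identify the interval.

Descending from E##4 to D##4 is the same interval as ascending D##4 to E##4.
D to E spans two letter names (D-E) — that makes it a second of some quality.
D##4 to E##4 is 2 semitones, matching the major second exactly, so the quality is major.

M2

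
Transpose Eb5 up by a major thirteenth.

The thirteenth's letter: E up six letter names plus an octave → C.
Moving 21 semitones up from Eb5 (the size of a major thirteenth) reaches C7.

C7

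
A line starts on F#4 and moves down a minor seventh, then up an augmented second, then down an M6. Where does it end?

A minor seventh down from F#4 is G#3.
Up an augmented second from G#3: A##3 (3 semitones up).
A major sixth down from A##3 is C##3.

C##3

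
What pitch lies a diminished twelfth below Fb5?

Bb3

Five letters down from F (plus an octave) reaches B.
A diminished twelfth spans 18 semitones, so from Fb5 the target pitch is Bb3.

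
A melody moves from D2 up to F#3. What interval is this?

D to F spans three letter names (D-E-F), plus an octave — that makes it a tenth of some quality.
The major tenth spans 16 semitones, and D2 to F#3 is exactly 16 semitones — so this is a major tenth.
(Equivalently, a compound major third: a major third plus an octave.)

major 10th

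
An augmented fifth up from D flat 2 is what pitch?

A 2

Counting five letter names up from D lands on A.
Moving 8 semitones up from Db2 (the size of an augmented fifth) reaches A2.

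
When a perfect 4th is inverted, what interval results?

The rule of nine gives the new number: 9 − 4 = 5, so a fourth becomes a fifth.
The quality also flips — perfect stays perfect — giving a perfect fifth.

perfect 5th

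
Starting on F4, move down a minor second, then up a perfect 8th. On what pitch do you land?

F4 down a minor second → E4 (1 semitone).
E4 up a perfect octave → E5 (12 semitones).

E5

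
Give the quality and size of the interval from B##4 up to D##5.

minor third

B to D spans three letter names (B-C-D), so the interval is some kind of third.
B##4 to D##5 is 3 semitones, a half step short of the major third (4), so this is minor.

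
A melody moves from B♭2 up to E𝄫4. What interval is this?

B to E spans four letter names (B-C-D-E), plus an octave, so the interval is some kind of eleventh.
A perfect eleventh would be 17 semitones; Bb2 to Ebb4 is 16, one semitone narrower, so the interval is diminished.
(Equivalently, a compound diminished fourth: a diminished fourth plus an octave.)

d11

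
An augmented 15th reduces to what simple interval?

Each octave removed subtracts seven from the number: 15 − 7 = 8.
So an augmented fifteenth is an octave plus an augmented octave. The quality is unchanged.

A8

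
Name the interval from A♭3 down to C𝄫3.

Descending from Ab3 to Cbb3 is the same interval as ascending Cbb3 to Ab3.
C to A spans six letter names (C-D-E-F-G-A): a sixth.
The major sixth is 9 semitones; here we have 10, one semitone wider: augmented.

augmented 6th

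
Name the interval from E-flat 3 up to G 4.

E to G spans three letter names (E-F-G), plus an octave, so the interval is some kind of tenth.
The major tenth spans 16 semitones, and Eb3 to G4 is exactly 16 semitones — so this is a major tenth.
(Equivalently, a compound major third: a major third plus an octave.)

major 10th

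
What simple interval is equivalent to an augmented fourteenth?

augmented seventh

Subtracting seven from the interval number removes an octave: 14 − 7 = 7.
So an augmented fourteenth is an octave plus an augmented seventh. The quality is unchanged.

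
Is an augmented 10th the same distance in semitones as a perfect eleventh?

An augmented tenth = 17 semitones = a perfect eleventh; enharmonically equal.

Yes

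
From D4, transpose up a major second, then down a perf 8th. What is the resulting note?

D4 up a major second → E4 (2 semitones).
E4 down a perfect octave → E3 (12 semitones).

E3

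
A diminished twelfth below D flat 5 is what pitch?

Five letters down from D (plus an octave) reaches G.
A diminished twelfth spans 18 semitones, so from Db5 the target pitch is G3.

G 3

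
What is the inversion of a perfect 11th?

First reduce the compound perfect eleventh to its simple form, a perfect fourth.
Interval numbers invert to sum to nine: 4 + 5 = 9, so a fourth inverts to a fifth.
And perfect stays perfect under inversion, so we get a perfect fifth.

perfect 5th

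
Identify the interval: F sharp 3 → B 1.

perfect twelfth

Descending from F#3 to B1 is the same interval as ascending B1 to F#3.
B to F spans five letter names (B-C-D-E-F), plus an octave: a twelfth.
Counting semitones, B1→F#3 is 19, which is the perfect twelfth.
(Equivalently, a compound perfect fifth: a perfect fifth plus an octave.)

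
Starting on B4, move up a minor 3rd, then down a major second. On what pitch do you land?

C5

Up a minor third from B4: D5 (3 semitones up).
A major second down from D5 is C5.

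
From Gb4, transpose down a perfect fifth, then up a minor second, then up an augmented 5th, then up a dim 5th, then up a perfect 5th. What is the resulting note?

A perfect fifth down from Gb4 is Cb4.
Up a minor second from Cb4: Dbb4 (1 semitone up).
Up an augmented fifth from Dbb4: Ab4 (8 semitones up).
A diminished fifth up from Ab4 is Ebb5.
Ebb5 up a perfect fifth → Bbb5 (7 semitones).

Bbb5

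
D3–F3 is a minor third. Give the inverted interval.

Interval numbers invert to sum to nine: 3 + 6 = 9, so a third inverts to a sixth.
The quality also flips — minor becomes major — giving a major sixth.

major sixth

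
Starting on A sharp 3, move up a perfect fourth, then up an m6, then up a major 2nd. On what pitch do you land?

A#3 up a perfect fourth → D#4 (5 semitones).
D#4 up a minor sixth → B4 (8 semitones).
A major second up from B4 is C#5.

C sharp 5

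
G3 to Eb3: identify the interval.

major third

Descending from G3 to Eb3 is the same interval as ascending Eb3 to G3.
E to G spans three letter names (E-F-G), so the interval is some kind of third.
Counting semitones, Eb3→G3 is 4, which is the major third.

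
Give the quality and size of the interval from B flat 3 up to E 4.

B to E spans four letter names (B-C-D-E), so the interval is some kind of fourth.
Bb3 to E4 spans 6 semitones — one semitone wider than the perfect fourth (5) — giving an augmented fourth.

augmented 4th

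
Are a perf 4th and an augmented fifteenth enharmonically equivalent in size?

No

5 semitones (perfect fourth) vs 25 semitones (augmented fifteenth): not equal.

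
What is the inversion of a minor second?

M7

Interval numbers invert to sum to nine: 2 + 7 = 9, so a second inverts to a seventh.
The quality also flips — minor becomes major — giving a major seventh.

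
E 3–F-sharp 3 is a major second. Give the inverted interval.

minor seventh

Interval numbers invert to sum to nine: 2 + 7 = 9, so a second inverts to a seventh.
Quality inverts too: major becomes minor. That makes the inversion a minor seventh.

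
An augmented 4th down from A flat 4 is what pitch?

Counting four letter names down from A lands on E.
An augmented fourth is 6 semitones; 6 semitones down from Ab4 gives Ebb4.

E double-flat 4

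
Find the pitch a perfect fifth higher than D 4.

A 4

Counting five letter names up from D lands on A.
A perfect fifth spans 7 semitones, so from D4 the target pitch is A4.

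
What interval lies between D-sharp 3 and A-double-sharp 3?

augmented 5th

D to A spans five letter names (D-E-F-G-A): a fifth.
D#3 to A##3 spans 8 semitones — one semitone wider than the perfect fifth (7) — giving an augmented fifth.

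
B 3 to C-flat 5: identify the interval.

diminished ninth

B to C spans two letter names (B-C), plus an octave, so the interval is some kind of ninth.
B3 to Cb5 spans 12 semitones — two semitones narrower than the major ninth (14) — giving a diminished ninth.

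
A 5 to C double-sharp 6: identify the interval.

A3

A to C spans three letter names (A-B-C) — that makes it a third of some quality.
The major third is 4 semitones; here we have 5, one semitone wider: augmented.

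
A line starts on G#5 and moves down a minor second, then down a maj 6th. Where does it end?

A#4

G#5 down a minor second → F##5 (1 semitone).
Down a major sixth from F##5: A#4 (9 semitones down).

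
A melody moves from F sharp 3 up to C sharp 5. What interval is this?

F to C spans five letter names (F-G-A-B-C), plus an octave, so the interval is some kind of twelfth.
Counting semitones, F#3→C#5 is 19, which is the perfect twelfth.
(Equivalently, a compound perfect fifth: a perfect fifth plus an octave.)

perfect twelfth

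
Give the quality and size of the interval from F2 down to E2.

Descending from F2 to E2 is the same interval as ascending E2 to F2.
E to F spans two letter names (E-F): a second.
E2 to F2 is 1 semitone, a half step short of the major second (2), so this is minor.

minor 2nd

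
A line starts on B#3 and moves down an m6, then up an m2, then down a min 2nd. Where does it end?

D##3

Down a minor sixth from B#3: D##3 (8 semitones down).
Up a minor second from D##3: E#3 (1 semitone up).
E#3 down a minor second → D##3 (1 semitone).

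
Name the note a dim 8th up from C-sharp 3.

C 4

For an octave the letter name doesn't change: still C, an octave up.
A diminished octave spans 11 semitones, so from C#3 the target pitch is C4.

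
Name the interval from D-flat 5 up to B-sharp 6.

doubly augmented thirteenth

D to B spans six letter names (D-E-F-G-A-B), plus an octave — that makes it a thirteenth of some quality.
Db5 to B#6 spans 23 semitones — two semitones wider than the major thirteenth (21) — giving a doubly augmented thirteenth.
(Equivalently, a compound doubly augmented sixth: a doubly augmented sixth plus an octave.)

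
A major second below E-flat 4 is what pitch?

Two letter names down from E: D.
A major second spans 2 semitones, so from Eb4 the target pitch is Db4.

D-flat 4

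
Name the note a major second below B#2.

A#2

The second takes the letter from B down to A.
Moving 2 semitones down from B#2 (the size of a major second) reaches A#2.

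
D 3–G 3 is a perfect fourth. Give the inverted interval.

perfect fifth

Inverted interval numbers add to nine, so a fourth pairs with a fifth (4 + 5 = 9).
And perfect stays perfect under inversion, so we get a perfect fifth.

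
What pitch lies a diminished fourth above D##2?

Four letter names up from D: G.
Moving 4 semitones up from D##2 (the size of a diminished fourth) reaches G#2.

G#2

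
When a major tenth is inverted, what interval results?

First reduce the compound major tenth to its simple form, a major third.
Inverted interval numbers add to nine, so a third pairs with a sixth (3 + 6 = 9).
Quality inverts too: major becomes minor. That makes the inversion a minor sixth.

minor sixth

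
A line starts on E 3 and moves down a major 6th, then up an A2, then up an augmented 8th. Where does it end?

Down a major sixth from E3: G2 (9 semitones down).
G2 up an augmented second → A#2 (3 semitones).
A#2 up an augmented octave → A##3 (13 semitones).

A double-sharp 3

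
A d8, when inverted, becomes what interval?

A1

The rule of nine gives the new number: 9 − 8 = 1, so an octave becomes a unison.
Quality inverts too: diminished becomes augmented. That makes the inversion an augmented unison.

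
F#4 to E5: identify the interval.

F to E spans seven letter names (F-G-A-B-C-D-E): a seventh.
At 10 semitones, F#4→E5 falls one short of a major seventh: minor.

minor seventh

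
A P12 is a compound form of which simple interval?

Each octave removed subtracts seven from the number: 12 − 7 = 5.
That makes a perfect twelfth a compound perfect fifth — an octave plus a perfect fifth.

P5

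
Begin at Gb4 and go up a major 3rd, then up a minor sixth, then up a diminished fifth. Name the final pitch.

Dbb6

Up a major third from Gb4: Bb4 (4 semitones up).
Up a minor sixth from Bb4: Gb5 (8 semitones up).
A diminished fifth up from Gb5 is Dbb6.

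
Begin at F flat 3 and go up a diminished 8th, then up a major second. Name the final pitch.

G double-flat 4

Up a diminished octave from Fb3: Fbb4 (11 semitones up).
A major second up from Fbb4 is Gbb4.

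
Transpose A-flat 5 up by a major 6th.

F 6

Six letter names up from A: F.
Moving 9 semitones up from Ab5 (the size of a major sixth) reaches F6.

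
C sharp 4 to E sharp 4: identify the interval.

M3

C to E spans three letter names (C-D-E): a third.
Counting semitones, C#4→E#4 is 4, which is the major third.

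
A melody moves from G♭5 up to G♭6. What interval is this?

G to G is the same letter name, plus an octave: an octave.
The perfect octave spans 12 semitones, and Gb5 to Gb6 is exactly 12 semitones — so this is a perfect octave.

perfect octave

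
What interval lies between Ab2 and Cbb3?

A to C spans three letter names (A-B-C): a third.
Ab2 to Cbb3 spans 2 semitones — two semitones narrower than the major third (4) — giving a diminished third.

diminished 3rd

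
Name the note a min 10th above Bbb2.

Dbb4

Three letters up from B (plus an octave) reaches D.
Moving 15 semitones up from Bbb2 (the size of a minor tenth) reaches Dbb4.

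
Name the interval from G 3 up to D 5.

G to D spans five letter names (G-A-B-C-D), plus an octave: a twelfth.
The perfect twelfth spans 19 semitones, and G3 to D5 is exactly 19 semitones — so this is a perfect twelfth.
(Equivalently, a compound perfect fifth: a perfect fifth plus an octave.)

perfect twelfth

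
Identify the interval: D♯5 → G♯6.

D to G spans four letter names (D-E-F-G), plus an octave, so the interval is some kind of eleventh.
D#5 to G#6 is 17 semitones, matching the perfect eleventh exactly, so the quality is perfect.
(Equivalently, a compound perfect fourth: a perfect fourth plus an octave.)

perfect eleventh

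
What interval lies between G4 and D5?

G to D spans five letter names (G-A-B-C-D) — that makes it a fifth of some quality.
Counting semitones, G4→D5 is 7, which is the perfect fifth.

perfect fifth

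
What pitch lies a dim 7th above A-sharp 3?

The seventh takes the letter from A up to G.
A diminished seventh is 9 semitones; 9 semitones up from A#3 gives G4.

G 4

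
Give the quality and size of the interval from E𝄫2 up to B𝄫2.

E to B spans five letter names (E-F-G-A-B) — that makes it a fifth of some quality.
Counting semitones, Ebb2→Bbb2 is 7, which is the perfect fifth.

perfect 5th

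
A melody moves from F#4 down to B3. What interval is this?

Descending from F#4 to B3 is the same interval as ascending B3 to F#4.
B to F spans five letter names (B-C-D-E-F): a fifth.
Counting semitones, B3→F#4 is 7, which is the perfect fifth.

P5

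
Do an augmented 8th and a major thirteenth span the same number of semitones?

No

An augmented octave is 13 semitones but a major thirteenth is 21 semitones — different sizes.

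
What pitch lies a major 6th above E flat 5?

Six letter names up from E: C.
A major sixth spans 9 semitones, so from Eb5 the target pitch is C6.

C 6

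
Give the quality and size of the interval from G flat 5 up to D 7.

G to D spans five letter names (G-A-B-C-D), plus an octave: a twelfth.
The perfect twelfth is 19 semitones; here we have 20, one semitone wider: augmented.
(Equivalently, a compound augmented fifth: an augmented fifth plus an octave.)

augmented twelfth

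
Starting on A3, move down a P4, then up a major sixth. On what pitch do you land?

C#4

Down a perfect fourth from A3: E3 (5 semitones down).
Up a major sixth from E3: C#4 (9 semitones up).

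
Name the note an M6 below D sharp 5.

F sharp 4

Counting six letter names down from D lands on F.
A major sixth is 9 semitones; 9 semitones down from D#5 gives F#4.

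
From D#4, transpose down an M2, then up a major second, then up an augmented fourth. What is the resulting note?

D#4 down a major second → C#4 (2 semitones).
Up a major second from C#4: D#4 (2 semitones up).
D#4 up an augmented fourth → G##4 (6 semitones).

G##4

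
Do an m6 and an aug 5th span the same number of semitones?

A minor sixth spans 8 semitones, and an augmented fifth also spans 8 semitones — they're enharmonic.

Yes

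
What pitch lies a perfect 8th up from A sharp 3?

For an octave the letter name doesn't change: still A, an octave up.
Moving 12 semitones up from A#3 (the size of a perfect octave) reaches A#4.

A sharp 4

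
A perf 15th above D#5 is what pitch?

D#7

The letter stays D (same as the start), shifted two octaves up.
Moving 24 semitones up from D#5 (the size of a perfect fifteenth) reaches D#7.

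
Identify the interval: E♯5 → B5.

E to B spans five letter names (E-F-G-A-B), so the interval is some kind of fifth.
E#5 to B5 spans 6 semitones — one semitone narrower than the perfect fifth (7) — giving a diminished fifth.

diminished 5th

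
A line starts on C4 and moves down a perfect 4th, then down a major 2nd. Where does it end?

F3

Down a perfect fourth from C4: G3 (5 semitones down).
Down a major second from G3: F3 (2 semitones down).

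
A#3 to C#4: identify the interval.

minor third

A to C spans three letter names (A-B-C) — that makes it a third of some quality.
A#3 to C#4 is 3 semitones, a half step short of the major third (4), so this is minor.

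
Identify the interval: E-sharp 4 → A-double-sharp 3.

diminished fifth

Descending from E#4 to A##3 is the same interval as ascending A##3 to E#4.
A to E spans five letter names (A-B-C-D-E), so the interval is some kind of fifth.
The perfect fifth is 7 semitones; here we have 6, one semitone narrower: diminished.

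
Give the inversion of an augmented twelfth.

First reduce the compound augmented twelfth to its simple form, an augmented fifth.
Inverted interval numbers add to nine, so a fifth pairs with a fourth (5 + 4 = 9).
The quality also flips — augmented becomes diminished — giving a diminished fourth.

d4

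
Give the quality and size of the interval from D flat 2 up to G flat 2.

D to G spans four letter names (D-E-F-G), so the interval is some kind of fourth.
Db2 to Gb2 is 5 semitones, matching the perfect fourth exactly, so the quality is perfect.

perfect fourth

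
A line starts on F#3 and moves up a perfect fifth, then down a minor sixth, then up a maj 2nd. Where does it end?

F##3

Up a perfect fifth from F#3: C#4 (7 semitones up).
C#4 down a minor sixth → E#3 (8 semitones).
A major second up from E#3 is F##3.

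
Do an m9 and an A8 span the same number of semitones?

A minor ninth = 13 semitones = an augmented octave; enharmonically equal.

Yes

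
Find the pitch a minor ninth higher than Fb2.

Two letters up from F (plus an octave) reaches G.
A minor ninth is 13 semitones; 13 semitones up from Fb2 gives Gbb3.

Gbb3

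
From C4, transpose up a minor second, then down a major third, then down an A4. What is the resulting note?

Fbb3

Up a minor second from C4: Db4 (1 semitone up).
Db4 down a major third → Bbb3 (4 semitones).
Down an augmented fourth from Bbb3: Fbb3 (6 semitones down).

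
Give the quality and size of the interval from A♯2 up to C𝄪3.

major third

A to C spans three letter names (A-B-C): a third.
Counting semitones, A#2→C##3 is 4, which is the major third.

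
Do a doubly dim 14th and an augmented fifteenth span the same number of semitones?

No

A doubly diminished fourteenth spans 20 semitones; an augmented fifteenth spans 25 semitones. They differ by 5.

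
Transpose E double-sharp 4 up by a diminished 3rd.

G sharp 4

Counting three letter names up from E lands on G.
Moving 2 semitones up from E##4 (the size of a diminished third) reaches G#4.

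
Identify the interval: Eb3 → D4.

major seventh

E to D spans seven letter names (E-F-G-A-B-C-D): a seventh.
Counting semitones, Eb3→D4 is 11, which is the major seventh.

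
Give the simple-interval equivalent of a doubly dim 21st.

doubly diminished 7th

Each octave removed subtracts seven from the number: 21 − 14 = 7.
That makes a doubly diminished twenty-first a compound doubly diminished seventh — 2 octaves plus a doubly diminished seventh.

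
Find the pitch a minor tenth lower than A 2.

F-sharp 1

The tenth's letter: A down three letter names plus an octave → F.
A minor tenth is 15 semitones; 15 semitones down from A2 gives F#1.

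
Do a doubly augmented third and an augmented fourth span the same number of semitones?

A doubly augmented third spans 6 semitones, and an augmented fourth also spans 6 semitones — they're enharmonic.

Yes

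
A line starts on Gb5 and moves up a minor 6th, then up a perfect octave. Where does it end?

Gb5 up a minor sixth → Ebb6 (8 semitones).
Up a perfect octave from Ebb6: Ebb7 (12 semitones up).

Ebb7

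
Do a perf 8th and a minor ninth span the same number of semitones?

A perfect octave spans 12 semitones; a minor ninth spans 13 semitones. They differ by 1.

No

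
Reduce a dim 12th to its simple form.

diminished 5th

Each octave removed subtracts seven from the number: 12 − 7 = 5.
That makes a diminished twelfth a compound diminished fifth — an octave plus a diminished fifth.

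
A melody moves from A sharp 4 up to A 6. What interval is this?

A to A is the same letter name, plus 2 octaves, so the interval is some kind of fifteenth.
A#4 to A6 spans 23 semitones — one semitone narrower than the perfect fifteenth (24) — giving a diminished fifteenth.
(Equivalently, a compound diminished octave: a diminished octave plus an octave.)

diminished 15th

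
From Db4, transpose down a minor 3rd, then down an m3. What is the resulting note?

Down a minor third from Db4: Bb3 (3 semitones down).
A minor third down from Bb3 is G3.

G3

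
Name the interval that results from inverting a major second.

m7

Interval numbers invert to sum to nine: 2 + 7 = 9, so a second inverts to a seventh.
And major becomes minor under inversion, so we get a minor seventh.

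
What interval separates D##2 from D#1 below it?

Descending from D##2 to D#1 is the same interval as ascending D#1 to D##2.
D to D is the same letter name, plus an octave, so the interval is some kind of octave.
The perfect octave is 12 semitones; here we have 13, one semitone wider: augmented.

A8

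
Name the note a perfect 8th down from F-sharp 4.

The letter stays F (same as the start), shifted an octave down.
A perfect octave is 12 semitones; 12 semitones down from F#4 gives F#3.

F-sharp 3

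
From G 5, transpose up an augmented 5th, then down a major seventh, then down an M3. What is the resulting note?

C 5

An augmented fifth up from G5 is D#6.
D#6 down a major seventh → E5 (11 semitones).
Down a major third from E5: C5 (4 semitones down).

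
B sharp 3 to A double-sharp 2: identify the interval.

Descending from B#3 to A##2 is the same interval as ascending A##2 to B#3.
A to B spans two letter names (A-B), plus an octave — that makes it a ninth of some quality.
At 13 semitones, A##2→B#3 falls one short of a major ninth: minor.
(Equivalently, a compound minor second: a minor second plus an octave.)

minor 9th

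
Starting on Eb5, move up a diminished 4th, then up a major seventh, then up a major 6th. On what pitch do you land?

Up a diminished fourth from Eb5: Abb5 (4 semitones up).
Up a major seventh from Abb5: Gb6 (11 semitones up).
Gb6 up a major sixth → Eb7 (9 semitones).

Eb7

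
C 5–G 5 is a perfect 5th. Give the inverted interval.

The rule of nine gives the new number: 9 − 5 = 4, so a fifth becomes a fourth.
And perfect stays perfect under inversion, so we get a perfect fourth.

P4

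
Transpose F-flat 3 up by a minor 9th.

G-double-flat 4

Counting two letter names plus an octave up from F lands on G.
Moving 13 semitones up from Fb3 (the size of a minor ninth) reaches Gbb4.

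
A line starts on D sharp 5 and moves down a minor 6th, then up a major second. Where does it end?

D#5 down a minor sixth → F##4 (8 semitones).
Up a major second from F##4: G##4 (2 semitones up).

G double-sharp 4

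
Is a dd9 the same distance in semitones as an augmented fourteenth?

No

A doubly diminished ninth is 11 semitones but an augmented fourteenth is 24 semitones — different sizes.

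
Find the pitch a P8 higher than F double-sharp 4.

The letter stays F (same as the start), shifted an octave up.
Moving 12 semitones up from F##4 (the size of a perfect octave) reaches F##5.

F double-sharp 5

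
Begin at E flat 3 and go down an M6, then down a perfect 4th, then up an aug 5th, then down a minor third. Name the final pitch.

F sharp 2

Eb3 down a major sixth → Gb2 (9 semitones).
Down a perfect fourth from Gb2: Db2 (5 semitones down).
Up an augmented fifth from Db2: A2 (8 semitones up).
Down a minor third from A2: F#2 (3 semitones down).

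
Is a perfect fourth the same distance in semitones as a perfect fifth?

A perfect fourth is 5 semitones but a perfect fifth is 7 semitones — different sizes.

No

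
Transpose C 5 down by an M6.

E flat 4

Six letter names down from C: E.
A major sixth is 9 semitones; 9 semitones down from C5 gives Eb4.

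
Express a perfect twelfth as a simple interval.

P5

Subtracting seven from the interval number removes an octave: 12 − 7 = 5.
Quality carries through unchanged, so the simple form is a perfect fifth.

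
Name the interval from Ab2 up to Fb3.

A to F spans six letter names (A-B-C-D-E-F), so the interval is some kind of sixth.
A major sixth would be 9 semitones, but Ab2 to Fb3 is 8 — one semitone narrower, making it a minor sixth.

minor 6th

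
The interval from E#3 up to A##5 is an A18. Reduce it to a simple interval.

A4

Each octave removed subtracts seven from the number: 18 − 14 = 4.
Quality carries through unchanged, so the simple form is an augmented fourth.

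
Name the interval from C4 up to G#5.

augmented 12th

C to G spans five letter names (C-D-E-F-G), plus an octave — that makes it a twelfth of some quality.
The perfect twelfth is 19 semitones; here we have 20, one semitone wider: augmented.
(Equivalently, a compound augmented fifth: an augmented fifth plus an octave.)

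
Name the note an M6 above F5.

D6

Counting six letter names up from F lands on D.
Moving 9 semitones up from F5 (the size of a major sixth) reaches D6.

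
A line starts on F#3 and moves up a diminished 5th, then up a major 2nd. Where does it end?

D4

A diminished fifth up from F#3 is C4.
C4 up a major second → D4 (2 semitones).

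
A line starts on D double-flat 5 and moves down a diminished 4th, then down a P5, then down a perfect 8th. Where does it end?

D flat 3

A diminished fourth down from Dbb5 is Ab4.
A perfect fifth down from Ab4 is Db4.
Db4 down a perfect octave → Db3 (12 semitones).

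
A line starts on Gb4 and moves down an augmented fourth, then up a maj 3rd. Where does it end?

Down an augmented fourth from Gb4: Dbb4 (6 semitones down).
Dbb4 up a major third → Fb4 (4 semitones).

Fb4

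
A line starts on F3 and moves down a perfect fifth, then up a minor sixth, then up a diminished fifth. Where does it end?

F3 down a perfect fifth → Bb2 (7 semitones).
Up a minor sixth from Bb2: Gb3 (8 semitones up).
Gb3 up a diminished fifth → Dbb4 (6 semitones).

Dbb4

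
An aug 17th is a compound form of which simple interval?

Take out 2 octaves (14 from the number): 17 − 14 = 3.
So an augmented seventeenth is 2 octaves plus an augmented third. The quality is unchanged.

augmented third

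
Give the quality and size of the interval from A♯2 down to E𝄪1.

diminished eleventh

Descending from A#2 to E##1 is the same interval as ascending E##1 to A#2.
E to A spans four letter names (E-F-G-A), plus an octave: an eleventh.
The perfect eleventh is 17 semitones; here we have 16, one semitone narrower: diminished.
(Equivalently, a compound diminished fourth: a diminished fourth plus an octave.)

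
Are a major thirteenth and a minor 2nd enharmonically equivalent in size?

A major thirteenth is 21 semitones but a minor second is 1 semitone — different sizes.

No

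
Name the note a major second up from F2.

G2

Two letter names up from F: G.
Moving 2 semitones up from F2 (the size of a major second) reaches G2.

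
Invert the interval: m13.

First reduce the compound minor thirteenth to its simple form, a minor sixth.
Inverted interval numbers add to nine, so a sixth pairs with a third (6 + 3 = 9).
And minor becomes major under inversion, so we get a major third.

M3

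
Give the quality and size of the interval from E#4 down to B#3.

Descending from E#4 to B#3 is the same interval as ascending B#3 to E#4.
B to E spans four letter names (B-C-D-E) — that makes it a fourth of some quality.
The perfect fourth spans 5 semitones, and B#3 to E#4 is exactly 5 semitones — so this is a perfect fourth.

perfect 4th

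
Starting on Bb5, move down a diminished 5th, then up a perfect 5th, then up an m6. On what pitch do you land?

A diminished fifth down from Bb5 is E5.
Up a perfect fifth from E5: B5 (7 semitones up).
B5 up a minor sixth → G6 (8 semitones).

G6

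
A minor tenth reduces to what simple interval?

Each octave removed subtracts seven from the number: 10 − 7 = 3.
So a minor tenth is an octave plus a minor third. The quality is unchanged.

m3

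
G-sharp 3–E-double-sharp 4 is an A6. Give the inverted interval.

d3

Interval numbers invert to sum to nine: 6 + 3 = 9, so a sixth inverts to a third.
The quality also flips — augmented becomes diminished — giving a diminished third.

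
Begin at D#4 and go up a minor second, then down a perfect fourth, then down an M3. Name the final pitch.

G3

D#4 up a minor second → E4 (1 semitone).
A perfect fourth down from E4 is B3.
A major third down from B3 is G3.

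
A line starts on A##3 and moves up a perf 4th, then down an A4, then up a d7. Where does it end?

G4

A##3 up a perfect fourth → D##4 (5 semitones).
Down an augmented fourth from D##4: A#3 (6 semitones down).
A diminished seventh up from A#3 is G4.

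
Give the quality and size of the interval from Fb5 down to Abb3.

Descending from Fb5 to Abb3 is the same interval as ascending Abb3 to Fb5.
A to F spans six letter names (A-B-C-D-E-F), plus an octave: a thirteenth.
Counting semitones, Abb3→Fb5 is 21, which is the major thirteenth.
(Equivalently, a compound major sixth: a major sixth plus an octave.)

M13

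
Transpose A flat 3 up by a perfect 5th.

E flat 4

Five letter names up from A: E.
A perfect fifth is 7 semitones; 7 semitones up from Ab3 gives Eb4.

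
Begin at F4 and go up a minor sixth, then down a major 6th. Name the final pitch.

Up a minor sixth from F4: Db5 (8 semitones up).
Down a major sixth from Db5: Fb4 (9 semitones down).

Fb4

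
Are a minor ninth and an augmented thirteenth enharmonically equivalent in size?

No

A minor ninth is 13 semitones but an augmented thirteenth is 22 semitones — different sizes.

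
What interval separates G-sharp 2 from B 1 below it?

Descending from G#2 to B1 is the same interval as ascending B1 to G#2.
B to G spans six letter names (B-C-D-E-F-G): a sixth.
Counting semitones, B1→G#2 is 9, which is the major sixth.

major sixth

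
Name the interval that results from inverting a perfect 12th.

perfect 4th

First reduce the compound perfect twelfth to its simple form, a perfect fifth.
Interval numbers invert to sum to nine: 5 + 4 = 9, so a fifth inverts to a fourth.
The quality also flips — perfect stays perfect — giving a perfect fourth.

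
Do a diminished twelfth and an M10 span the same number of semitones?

18 semitones (diminished twelfth) vs 16 semitones (major tenth): not equal.

No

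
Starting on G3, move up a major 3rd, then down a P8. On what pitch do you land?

B2

A major third up from G3 is B3.
B3 down a perfect octave → B2 (12 semitones).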